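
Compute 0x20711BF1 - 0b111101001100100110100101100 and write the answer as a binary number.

0x20711BF1 = 0b100000011100010001101111110001 in binary.
Subtract column by column in base 2:
  1-0 → 1
  0-0 → 0
  0-1 → 1 (borrow)
  0-1-1 → 0 (borrow)
  1-0-1 → 0
  1-1 → 0
  1-0 → 1
  1-0 → 1
  1-1 → 0
  1-0 → 1
  0-1 → 1 (borrow)
  1-1-1 → 1 (borrow)
  1-0-1 → 0
  0-0 → 0
  0-1 → 1 (borrow)
  0-0-1 → 1 (borrow)
  1-0-1 → 0
  0-1 → 1 (borrow)
  0-1-1 → 0 (borrow)
  0-0-1 → 1 (borrow)
  1-0-1 → 0
  1-1 → 0
  1-0 → 1
  0-1 → 1 (borrow)
  0-1-1 → 0 (borrow)
  0-1-1 → 0 (borrow)
  0-1-1 → 0 (borrow)
  0-0-1 → 1 (borrow)
  0-0-1 → 1 (borrow)
  1-0-1 → 0

0b11000110010101100111011000101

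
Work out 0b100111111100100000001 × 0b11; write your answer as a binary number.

Multiply each base-2 digit by 3, carrying:
  1×3 = 3 → write 1 carry 1
  0×3+1 = 1 → write 1
  0×3 = 0 → write 0
  0×3 = 0 → write 0
  0×3 = 0 → write 0
  0×3 = 0 → write 0
  0×3 = 0 → write 0
  0×3 = 0 → write 0
  1×3 = 3 → write 1 carry 1
  0×3+1 = 1 → write 1
  0×3 = 0 → write 0
  1×3 = 3 → write 1 carry 1
  1×3+1 = 4 → write 0 carry 2
  1×3+2 = 5 → write 1 carry 2
  1×3+2 = 5 → write 1 carry 2
  1×3+2 = 5 → write 1 carry 2
  1×3+2 = 5 → write 1 carry 2
  1×3+2 = 5 → write 1 carry 2
  0×3+2 = 2 → write 0 carry 1
  0×3+1 = 1 → write 1
  1×3 = 3 → write 1 carry 1
  remaining carry: 1

0b1110111110101100000011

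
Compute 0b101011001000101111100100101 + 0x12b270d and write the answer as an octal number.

0o643703062

0b101011001000101111100100101 = 0o531057445 in octal.
0x12b270d = 0o112623415 in octal.
Add column by column in base 8, right to left:
  5+5 = 2 carry 1
  4+1+1 = 6
  4+4 = 0 carry 1
  7+3+1 = 3 carry 1
  5+2+1 = 0 carry 1
  0+6+1 = 7
  1+2 = 3
  3+1 = 4
  5+1 = 6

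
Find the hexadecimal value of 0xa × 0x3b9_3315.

0x253bfed2

Multiply each base-16 digit by 10, carrying:
  5×10 = 50 → write 2 carry 3
  1×10+3 = 13 → write d
  3×10 = 30 → write e carry 1
  3×10+1 = 31 → write f carry 1
  9×10+1 = 91 → write b carry 5
  b×10+5 = 115 → write 3 carry 7
  3×10+7 = 37 → write 5 carry 2
  remaining carry: 2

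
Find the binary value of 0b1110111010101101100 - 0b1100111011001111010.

0b1111111011110010

Subtract column by column in base 2:
  0-0 → 0
  0-1 → 1 (borrow)
  1-0-1 → 0
  1-1 → 0
  0-1 → 1 (borrow)
  1-1-1 → 1 (borrow)
  1-1-1 → 1 (borrow)
  0-0-1 → 1 (borrow)
  1-0-1 → 0
  0-1 → 1 (borrow)
  1-1-1 → 1 (borrow)
  0-0-1 → 1 (borrow)
  1-1-1 → 1 (borrow)
  1-1-1 → 1 (borrow)
  1-1-1 → 1 (borrow)
  0-0-1 → 1 (borrow)
  1-0-1 → 0
  1-1 → 0
  1-1 → 0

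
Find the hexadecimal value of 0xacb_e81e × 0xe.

Multiply each base-16 digit by 14, carrying:
  e×14 = 196 → write 4 carry 12
  1×14+12 = 26 → write a carry 1
  8×14+1 = 113 → write 1 carry 7
  e×14+7 = 203 → write b carry 12
  b×14+12 = 166 → write 6 carry 10
  c×14+10 = 178 → write 2 carry 11
  a×14+11 = 151 → write 7 carry 9
  remaining carry: 9

0x9726b1a4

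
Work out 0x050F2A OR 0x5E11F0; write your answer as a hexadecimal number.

0x5F1FFA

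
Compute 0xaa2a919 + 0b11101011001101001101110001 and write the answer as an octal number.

0xaa2a919 = 0o1250524431 in octal.
0b11101011001101001101110001 = 0o353151561 in octal.
Add column by column in base 8, right to left:
  1+1 = 2
  3+6 = 1 carry 1
  4+5+1 = 2 carry 1
  4+1+1 = 6
  2+5 = 7
  5+1 = 6
  0+3 = 3
  5+5 = 2 carry 1
  2+3+1 = 6
  1+0 = 1

0o1623676212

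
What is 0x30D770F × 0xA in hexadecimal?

0x1E86A696

Multiply each base-16 digit by 10, carrying:
  F×10 = 150 → write 6 carry 9
  0×10+9 = 9 → write 9
  7×10 = 70 → write 6 carry 4
  7×10+4 = 74 → write A carry 4
  D×10+4 = 134 → write 6 carry 8
  0×10+8 = 8 → write 8
  3×10 = 30 → write E carry 1
  remaining carry: 1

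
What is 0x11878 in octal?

Expand each hex digit to 4 bits: 1=0001 1=0001 8=1000 7=0111 8=1000.
Group the bits in threes: 010 001 100 001 111 000 → 214170.

0o214170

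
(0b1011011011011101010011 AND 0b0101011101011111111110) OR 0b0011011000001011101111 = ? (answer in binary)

0b11011001011111111111

0b1011011011011101010011 AND 0b0101011101011111111110 = 0b0001011001011101010010.
Then OR with 0b0011011000001011101111.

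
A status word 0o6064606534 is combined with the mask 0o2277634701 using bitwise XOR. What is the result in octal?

XOR each oct digit independently (no carries):
  6^2=4, 0^2=2, 6^7=1, 4^7=3, 6^6=0, 0^3=3, 6^4=2, 5^7=2, 3^0=3, 4^1=5

0o4213032235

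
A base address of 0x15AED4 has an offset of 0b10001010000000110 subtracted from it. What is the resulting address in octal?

0x15AED4 = 0o5327324 in octal.
0b10001010000000110 = 0o212006 in octal.
Subtract column by column in base 8:
  4-6 → 6 (borrow)
  2-0-1 → 1
  3-0 → 3
  7-2 → 5
  2-1 → 1
  3-2 → 1
  5-0 → 5

0o5115316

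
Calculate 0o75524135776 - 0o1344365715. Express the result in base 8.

0o74157550061

Subtract column by column in base 8:
  6-5 → 1
  7-1 → 6
  7-7 → 0
  5-5 → 0
  3-6 → 5 (borrow)
  1-3-1 → 5 (borrow)
  4-4-1 → 7 (borrow)
  2-4-1 → 5 (borrow)
  5-3-1 → 1
  5-1 → 4
  7-0 → 7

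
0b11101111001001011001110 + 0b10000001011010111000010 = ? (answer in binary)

Add column by column in base 2, right to left:
  0+0 = 0
  1+1 = 0 carry 1
  1+0+1 = 0 carry 1
  1+0+1 = 0 carry 1
  0+0+1 = 1
  0+0 = 0
  1+1 = 0 carry 1
  1+1+1 = 1 carry 1
  0+1+1 = 0 carry 1
  1+0+1 = 0 carry 1
  0+1+1 = 0 carry 1
  0+0+1 = 1
  1+1 = 0 carry 1
  0+1+1 = 0 carry 1
  0+0+1 = 1
  1+1 = 0 carry 1
  1+0+1 = 0 carry 1
  1+0+1 = 0 carry 1
  1+0+1 = 0 carry 1
  0+0+1 = 1
  1+0 = 1
  1+0 = 1
  1+1 = 0 carry 1
  final carry 1

0b101110000100100010010000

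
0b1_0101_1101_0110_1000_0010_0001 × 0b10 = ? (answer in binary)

0b10101110101101000001000010

Multiply each base-2 digit by 2, carrying:
  1×2 = 2 → write 0 carry 1
  0×2+1 = 1 → write 1
  0×2 = 0 → write 0
  0×2 = 0 → write 0
  0×2 = 0 → write 0
  1×2 = 2 → write 0 carry 1
  0×2+1 = 1 → write 1
  0×2 = 0 → write 0
  0×2 = 0 → write 0
  0×2 = 0 → write 0
  0×2 = 0 → write 0
  1×2 = 2 → write 0 carry 1
  0×2+1 = 1 → write 1
  1×2 = 2 → write 0 carry 1
  1×2+1 = 3 → write 1 carry 1
  0×2+1 = 1 → write 1
  1×2 = 2 → write 0 carry 1
  0×2+1 = 1 → write 1
  1×2 = 2 → write 0 carry 1
  1×2+1 = 3 → write 1 carry 1
  1×2+1 = 3 → write 1 carry 1
  0×2+1 = 1 → write 1
  1×2 = 2 → write 0 carry 1
  0×2+1 = 1 → write 1
  1×2 = 2 → write 0 carry 1
  remaining carry: 1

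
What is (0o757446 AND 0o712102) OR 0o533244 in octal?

0o733246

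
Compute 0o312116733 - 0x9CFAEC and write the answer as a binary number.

0b10100010111010001011101111

0o312116733 = 0b11001010001001110111011011 in binary.
0x9CFAEC = 0b100111001111101011101100 in binary.
Subtract column by column in base 2:
  1-0 → 1
  1-0 → 1
  0-1 → 1 (borrow)
  1-1-1 → 1 (borrow)
  1-0-1 → 0
  0-1 → 1 (borrow)
  1-1-1 → 1 (borrow)
  1-1-1 → 1 (borrow)
  1-0-1 → 0
  0-1 → 1 (borrow)
  1-0-1 → 0
  1-1 → 0
  1-1 → 0
  0-1 → 1 (borrow)
  0-1-1 → 0 (borrow)
  1-1-1 → 1 (borrow)
  0-0-1 → 1 (borrow)
  0-0-1 → 1 (borrow)
  0-1-1 → 0 (borrow)
  1-1-1 → 1 (borrow)
  0-1-1 → 0 (borrow)
  1-0-1 → 0
  0-0 → 0
  0-1 → 1 (borrow)
  1-0-1 → 0
  1-0 → 1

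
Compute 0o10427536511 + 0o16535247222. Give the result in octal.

0o27165005733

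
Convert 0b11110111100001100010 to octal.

Group the bits in threes: 011 110 111 100 001 100 010 → 3674142.

0o3674142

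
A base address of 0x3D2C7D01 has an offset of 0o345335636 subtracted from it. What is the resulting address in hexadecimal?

0x3996C163

0o345335636 = 0x395BB9E in hexadecimal.
Subtract column by column in base 16:
  1-E → 3 (borrow)
  0-9-1 → 6 (borrow)
  D-B-1 → 1
  7-B → C (borrow)
  C-5-1 → 6
  2-9 → 9 (borrow)
  D-3-1 → 9
  3-0 → 3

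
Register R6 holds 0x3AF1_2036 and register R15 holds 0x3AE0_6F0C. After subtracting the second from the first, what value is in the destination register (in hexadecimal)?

Subtract column by column in base 16:
  6-C → A (borrow)
  3-0-1 → 2
  0-F → 1 (borrow)
  2-6-1 → B (borrow)
  1-0-1 → 0
  F-E → 1
  A-A → 0
  3-3 → 0

0x10B12A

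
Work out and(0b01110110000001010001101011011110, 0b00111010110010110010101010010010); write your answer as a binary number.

0b00110010000000010000101010010010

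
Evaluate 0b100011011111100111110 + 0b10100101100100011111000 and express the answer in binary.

0b11001001000100000110110

Add column by column in base 2, right to left:
  0+0 = 0
  1+0 = 1
  1+0 = 1
  1+1 = 0 carry 1
  1+1+1 = 1 carry 1
  1+1+1 = 1 carry 1
  0+1+1 = 0 carry 1
  0+1+1 = 0 carry 1
  1+0+1 = 0 carry 1
  1+0+1 = 0 carry 1
  1+0+1 = 0 carry 1
  1+1+1 = 1 carry 1
  1+0+1 = 0 carry 1
  1+0+1 = 0 carry 1
  0+1+1 = 0 carry 1
  1+1+1 = 1 carry 1
  1+0+1 = 0 carry 1
  0+1+1 = 0 carry 1
  0+0+1 = 1
  0+0 = 0
  1+1 = 0 carry 1
  0+0+1 = 1
  0+1 = 1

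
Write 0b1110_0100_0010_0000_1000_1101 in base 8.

0o71020215

Group the bits in threes: 111 001 000 010 000 010 001 101 → 71020215.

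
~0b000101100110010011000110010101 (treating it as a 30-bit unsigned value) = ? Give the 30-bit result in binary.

Invert each bit: 000101100110010011000110010101 → 111010011001101100111001101010.

0b111010011001101100111001101010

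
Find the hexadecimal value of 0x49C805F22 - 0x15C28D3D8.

0x340578B4A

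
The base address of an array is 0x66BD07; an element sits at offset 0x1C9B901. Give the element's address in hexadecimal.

Add column by column in base 16, right to left:
  7+1 = 8
  0+0 = 0
  D+9 = 6 carry 1
  B+B+1 = 7 carry 1
  6+9+1 = 0 carry 1
  6+C+1 = 3 carry 1
  0+1+1 = 2

0x2307608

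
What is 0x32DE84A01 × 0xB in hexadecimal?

0x22F8FB2E0B

Multiply each base-16 digit by 11, carrying:
  1×11 = 11 → write B
  0×11 = 0 → write 0
  A×11 = 110 → write E carry 6
  4×11+6 = 50 → write 2 carry 3
  8×11+3 = 91 → write B carry 5
  E×11+5 = 159 → write F carry 9
  D×11+9 = 152 → write 8 carry 9
  2×11+9 = 31 → write F carry 1
  3×11+1 = 34 → write 2 carry 2
  remaining carry: 2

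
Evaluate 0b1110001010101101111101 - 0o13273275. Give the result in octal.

0o2632300

0b1110001010101101111101 = 0o16125575 in octal.
Subtract column by column in base 8:
  5-5 → 0
  7-7 → 0
  5-2 → 3
  5-3 → 2
  2-7 → 3 (borrow)
  1-2-1 → 6 (borrow)
  6-3-1 → 2
  1-1 → 0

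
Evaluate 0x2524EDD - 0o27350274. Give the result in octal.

0o175077041

0x2524EDD = 0o224447335 in octal.
Subtract column by column in base 8:
  5-4 → 1
  3-7 → 4 (borrow)
  3-2-1 → 0
  7-0 → 7
  4-5 → 7 (borrow)
  4-3-1 → 0
  4-7 → 5 (borrow)
  2-2-1 → 7 (borrow)
  2-0-1 → 1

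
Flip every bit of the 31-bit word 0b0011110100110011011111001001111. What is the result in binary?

Invert each bit: 0011110100110011011111001001111 → 1100001011001100100000110110000.

0b1100001011001100100000110110000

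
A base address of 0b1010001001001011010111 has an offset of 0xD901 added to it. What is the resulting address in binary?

0xD901 = 0b1101100100000001 in binary.
Add column by column in base 2, right to left:
  1+1 = 0 carry 1
  1+0+1 = 0 carry 1
  1+0+1 = 0 carry 1
  0+0+1 = 1
  1+0 = 1
  0+0 = 0
  1+0 = 1
  1+0 = 1
  0+1 = 1
  1+0 = 1
  0+0 = 0
  0+1 = 1
  1+1 = 0 carry 1
  0+0+1 = 1
  0+1 = 1
  1+1 = 0 carry 1
  0+0+1 = 1
  0+0 = 0
  0+0 = 0
  1+0 = 1
  0+0 = 0
  1+0 = 1

0b1010010110101111011000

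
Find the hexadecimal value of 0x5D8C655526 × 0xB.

0x405085AA8A2

Multiply each base-16 digit by 11, carrying:
  6×11 = 66 → write 2 carry 4
  2×11+4 = 26 → write A carry 1
  5×11+1 = 56 → write 8 carry 3
  5×11+3 = 58 → write A carry 3
  5×11+3 = 58 → write A carry 3
  6×11+3 = 69 → write 5 carry 4
  C×11+4 = 136 → write 8 carry 8
  8×11+8 = 96 → write 0 carry 6
  D×11+6 = 149 → write 5 carry 9
  5×11+9 = 64 → write 0 carry 4
  remaining carry: 4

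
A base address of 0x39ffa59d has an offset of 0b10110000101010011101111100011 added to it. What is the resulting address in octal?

0x39ffa59d = 0o7177722635 in octal.
0b10110000101010011101111100011 = 0o2605235743 in octal.
Add column by column in base 8, right to left:
  5+3 = 0 carry 1
  3+4+1 = 0 carry 1
  6+7+1 = 6 carry 1
  2+5+1 = 0 carry 1
  2+3+1 = 6
  7+2 = 1 carry 1
  7+5+1 = 5 carry 1
  7+0+1 = 0 carry 1
  1+6+1 = 0 carry 1
  7+2+1 = 2 carry 1
  final carry 1

0o12005160600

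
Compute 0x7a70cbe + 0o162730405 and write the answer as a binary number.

0x7a70cbe = 0b111101001110000110010111110 in binary.
0o162730405 = 0b1110010111011000100000101 in binary.
Add column by column in base 2, right to left:
  0+1 = 1
  1+0 = 1
  1+1 = 0 carry 1
  1+0+1 = 0 carry 1
  1+0+1 = 0 carry 1
  1+0+1 = 0 carry 1
  0+0+1 = 1
  1+0 = 1
  0+1 = 1
  0+0 = 0
  1+0 = 1
  1+0 = 1
  0+1 = 1
  0+1 = 1
  0+0 = 0
  0+1 = 1
  1+1 = 0 carry 1
  1+1+1 = 1 carry 1
  1+0+1 = 0 carry 1
  0+1+1 = 0 carry 1
  0+0+1 = 1
  1+0 = 1
  0+1 = 1
  1+1 = 0 carry 1
  1+1+1 = 1 carry 1
  1+0+1 = 0 carry 1
  1+0+1 = 0 carry 1
  final carry 1

0b1001011100101011110111000011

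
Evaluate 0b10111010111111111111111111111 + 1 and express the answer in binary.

The trailing 21 digits are 1 (max in base 2), so adding 1 cascades: they roll to 0 and the next digit up increments.

0b10111011000000000000000000000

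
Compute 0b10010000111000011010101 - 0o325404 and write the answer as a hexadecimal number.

0b10010000111000011010101 = 0x4870D5 in hexadecimal.
0o325404 = 0x1AB04 in hexadecimal.
Subtract column by column in base 16:
  5-4 → 1
  D-0 → D
  0-B → 5 (borrow)
  7-A-1 → C (borrow)
  8-1-1 → 6
  4-0 → 4

0x46C5D1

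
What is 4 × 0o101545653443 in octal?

Multiply each base-8 digit by 4, carrying:
  3×4 = 12 → write 4 carry 1
  4×4+1 = 17 → write 1 carry 2
  4×4+2 = 18 → write 2 carry 2
  3×4+2 = 14 → write 6 carry 1
  5×4+1 = 21 → write 5 carry 2
  6×4+2 = 26 → write 2 carry 3
  5×4+3 = 23 → write 7 carry 2
  4×4+2 = 18 → write 2 carry 2
  5×4+2 = 22 → write 6 carry 2
  1×4+2 = 6 → write 6
  0×4 = 0 → write 0
  1×4 = 4 → write 4

0o406627256214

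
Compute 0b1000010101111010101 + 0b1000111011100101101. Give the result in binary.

Add column by column in base 2, right to left:
  1+1 = 0 carry 1
  0+0+1 = 1
  1+1 = 0 carry 1
  0+1+1 = 0 carry 1
  1+0+1 = 0 carry 1
  0+1+1 = 0 carry 1
  1+0+1 = 0 carry 1
  1+0+1 = 0 carry 1
  1+1+1 = 1 carry 1
  1+1+1 = 1 carry 1
  0+1+1 = 0 carry 1
  1+0+1 = 0 carry 1
  0+1+1 = 0 carry 1
  1+1+1 = 1 carry 1
  0+1+1 = 0 carry 1
  0+0+1 = 1
  0+0 = 0
  0+0 = 0
  1+1 = 0 carry 1
  final carry 1

0b10001010001100000010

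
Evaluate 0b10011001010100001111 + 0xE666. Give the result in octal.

0o2475565

0b10011001010100001111 = 0o2312417 in octal.
0xE666 = 0o163146 in octal.
Add column by column in base 8, right to left:
  7+6 = 5 carry 1
  1+4+1 = 6
  4+1 = 5
  2+3 = 5
  1+6 = 7
  3+1 = 4
  2+0 = 2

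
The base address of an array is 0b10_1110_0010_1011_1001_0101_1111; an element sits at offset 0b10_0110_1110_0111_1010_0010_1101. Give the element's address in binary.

Add column by column in base 2, right to left:
  1+1 = 0 carry 1
  1+0+1 = 0 carry 1
  1+1+1 = 1 carry 1
  1+1+1 = 1 carry 1
  1+0+1 = 0 carry 1
  0+1+1 = 0 carry 1
  1+0+1 = 0 carry 1
  0+0+1 = 1
  1+0 = 1
  0+1 = 1
  0+0 = 0
  1+1 = 0 carry 1
  1+1+1 = 1 carry 1
  1+1+1 = 1 carry 1
  0+1+1 = 0 carry 1
  1+0+1 = 0 carry 1
  0+0+1 = 1
  1+1 = 0 carry 1
  0+1+1 = 0 carry 1
  0+1+1 = 0 carry 1
  0+0+1 = 1
  1+1 = 0 carry 1
  1+1+1 = 1 carry 1
  1+0+1 = 0 carry 1
  0+0+1 = 1
  1+1 = 0 carry 1
  final carry 1

0b101010100010011001110001100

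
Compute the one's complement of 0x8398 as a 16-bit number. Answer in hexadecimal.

0x7C67

Each hex digit d becomes F−d:
  8→7, 3→C, 9→6, 8→7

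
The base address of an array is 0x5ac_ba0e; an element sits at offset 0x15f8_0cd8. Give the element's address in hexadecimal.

Add column by column in base 16, right to left:
  e+8 = 6 carry 1
  0+d+1 = e
  a+c = 6 carry 1
  b+0+1 = c
  c+8 = 4 carry 1
  a+f+1 = a carry 1
  5+5+1 = b
  0+1 = 1

0x1ba4c6e6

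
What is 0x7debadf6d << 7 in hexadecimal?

0x3ef5d6fb680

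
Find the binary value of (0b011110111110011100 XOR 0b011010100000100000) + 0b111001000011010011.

0b111101100010001111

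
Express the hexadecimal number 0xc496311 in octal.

Expand each hex digit to 4 bits: c=1100 4=0100 9=1001 6=0110 3=0011 1=0001 1=0001.
Group the bits in threes: 001 100 010 010 010 110 001 100 010 001 → 1422261421.

0o1422261421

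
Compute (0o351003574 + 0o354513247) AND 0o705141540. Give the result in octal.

0o705101040

Add column by column in base 8, right to left:
  4+7 = 3 carry 1
  7+4+1 = 4 carry 1
  5+2+1 = 0 carry 1
  3+3+1 = 7
  0+1 = 1
  0+5 = 5
  1+4 = 5
  5+5 = 2 carry 1
  3+3+1 = 7
Sum = 0o725517043; now AND with 0o705141540:
  7&7=7, 2&0=0, 5&5=5, 5&1=1, 1&4=0, 7&1=1, 0&5=0, 4&4=4, 3&0=0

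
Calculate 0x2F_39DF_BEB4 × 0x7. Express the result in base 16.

Multiply each base-16 digit by 7, carrying:
  4×7 = 28 → write C carry 1
  B×7+1 = 78 → write E carry 4
  E×7+4 = 102 → write 6 carry 6
  B×7+6 = 83 → write 3 carry 5
  F×7+5 = 110 → write E carry 6
  D×7+6 = 97 → write 1 carry 6
  9×7+6 = 69 → write 5 carry 4
  3×7+4 = 25 → write 9 carry 1
  F×7+1 = 106 → write A carry 6
  2×7+6 = 20 → write 4 carry 1
  remaining carry: 1

0x14A951E36EC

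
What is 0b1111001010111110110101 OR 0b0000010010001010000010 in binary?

0b1111011010111110110111

OR bit by bit (1 where either bit is 1):
  1111001010111110110101
| 0000010010001010000010
= 1111011010111110110111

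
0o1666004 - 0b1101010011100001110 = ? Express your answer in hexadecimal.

0o1666004 = 0x76c04 in hexadecimal.
0b1101010011100001110 = 0x6a70e in hexadecimal.
Subtract column by column in base 16:
  4-e → 6 (borrow)
  0-0-1 → f (borrow)
  c-7-1 → 4
  6-a → c (borrow)
  7-6-1 → 0

0xc4f6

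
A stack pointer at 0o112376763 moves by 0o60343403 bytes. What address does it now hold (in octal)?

Add column by column in base 8, right to left:
  3+3 = 6
  6+0 = 6
  7+4 = 3 carry 1
  6+3+1 = 2 carry 1
  7+4+1 = 4 carry 1
  3+3+1 = 7
  2+0 = 2
  1+6 = 7
  1+0 = 1

0o172742366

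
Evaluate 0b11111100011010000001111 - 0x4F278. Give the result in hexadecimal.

0b11111100011010000001111 = 0x7E340F in hexadecimal.
Subtract column by column in base 16:
  F-8 → 7
  0-7 → 9 (borrow)
  4-2-1 → 1
  3-F → 4 (borrow)
  E-4-1 → 9
  7-0 → 7

0x794197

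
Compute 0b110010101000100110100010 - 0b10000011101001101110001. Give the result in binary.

Subtract column by column in base 2:
  0-1 → 1 (borrow)
  1-0-1 → 0
  0-0 → 0
  0-0 → 0
  0-1 → 1 (borrow)
  1-1-1 → 1 (borrow)
  0-1-1 → 0 (borrow)
  1-0-1 → 0
  1-1 → 0
  0-1 → 1 (borrow)
  0-0-1 → 1 (borrow)
  1-0-1 → 0
  0-1 → 1 (borrow)
  0-0-1 → 1 (borrow)
  0-1-1 → 0 (borrow)
  1-1-1 → 1 (borrow)
  0-1-1 → 0 (borrow)
  1-0-1 → 0
  0-0 → 0
  1-0 → 1
  0-0 → 0
  0-0 → 0
  1-1 → 0
  1-0 → 1

0b100010001011011000110001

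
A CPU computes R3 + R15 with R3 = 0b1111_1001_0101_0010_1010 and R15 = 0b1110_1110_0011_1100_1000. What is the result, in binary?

0b111100111100011110010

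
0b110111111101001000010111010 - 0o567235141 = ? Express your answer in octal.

0b110111111101001000010111010 = 0o677510272 in octal.
Subtract column by column in base 8:
  2-1 → 1
  7-4 → 3
  2-1 → 1
  0-5 → 3 (borrow)
  1-3-1 → 5 (borrow)
  5-2-1 → 2
  7-7 → 0
  7-6 → 1
  6-5 → 1

0o110253131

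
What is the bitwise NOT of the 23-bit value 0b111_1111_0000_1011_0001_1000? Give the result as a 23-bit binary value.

Invert each bit: 11111110000101100011000 → 00000001111010011100111.

0b00000001111010011100111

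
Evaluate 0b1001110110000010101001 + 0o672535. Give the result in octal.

0b1001110110000010101001 = 0o11660251 in octal.
Add column by column in base 8, right to left:
  1+5 = 6
  5+3 = 0 carry 1
  2+5+1 = 0 carry 1
  0+2+1 = 3
  6+7 = 5 carry 1
  6+6+1 = 5 carry 1
  1+0+1 = 2
  1+0 = 1

0o12553006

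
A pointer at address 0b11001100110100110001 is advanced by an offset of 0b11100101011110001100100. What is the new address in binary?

Add column by column in base 2, right to left:
  1+0 = 1
  0+0 = 0
  0+1 = 1
  0+0 = 0
  1+0 = 1
  1+1 = 0 carry 1
  0+1+1 = 0 carry 1
  0+0+1 = 1
  1+0 = 1
  0+0 = 0
  1+1 = 0 carry 1
  1+1+1 = 1 carry 1
  0+1+1 = 0 carry 1
  0+1+1 = 0 carry 1
  1+0+1 = 0 carry 1
  1+1+1 = 1 carry 1
  0+0+1 = 1
  0+1 = 1
  1+0 = 1
  1+0 = 1
  0+1 = 1
  0+1 = 1
  0+1 = 1

0b11111111000100110010101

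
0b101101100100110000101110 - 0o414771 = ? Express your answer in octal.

0o55031065

0b101101100100110000101110 = 0o55446056 in octal.
Subtract column by column in base 8:
  6-1 → 5
  5-7 → 6 (borrow)
  0-7-1 → 0 (borrow)
  6-4-1 → 1
  4-1 → 3
  4-4 → 0
  5-0 → 5
  5-0 → 5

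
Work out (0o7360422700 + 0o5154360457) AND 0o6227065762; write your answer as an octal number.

0o4025001342

Add column by column in base 8, right to left:
  0+7 = 7
  0+5 = 5
  7+4 = 3 carry 1
  2+0+1 = 3
  2+6 = 0 carry 1
  4+3+1 = 0 carry 1
  0+4+1 = 5
  6+5 = 3 carry 1
  3+1+1 = 5
  7+5 = 4 carry 1
  final carry 1
Sum = 0o14535003357; now AND with 0o6227065762:
  1&0=0, 4&6=4, 5&2=0, 3&2=2, 5&7=5, 0&0=0, 0&6=0, 3&5=1, 3&7=3, 5&6=4, 7&2=2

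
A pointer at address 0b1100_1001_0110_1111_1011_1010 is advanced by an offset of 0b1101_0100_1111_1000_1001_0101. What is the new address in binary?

0b1100111100110100001001111

Add column by column in base 2, right to left:
  0+1 = 1
  1+0 = 1
  0+1 = 1
  1+0 = 1
  1+1 = 0 carry 1
  1+0+1 = 0 carry 1
  0+0+1 = 1
  1+1 = 0 carry 1
  1+0+1 = 0 carry 1
  1+0+1 = 0 carry 1
  1+0+1 = 0 carry 1
  1+1+1 = 1 carry 1
  0+1+1 = 0 carry 1
  1+1+1 = 1 carry 1
  1+1+1 = 1 carry 1
  0+1+1 = 0 carry 1
  1+0+1 = 0 carry 1
  0+0+1 = 1
  0+1 = 1
  1+0 = 1
  0+1 = 1
  0+0 = 0
  1+1 = 0 carry 1
  1+1+1 = 1 carry 1
  final carry 1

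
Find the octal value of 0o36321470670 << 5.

5 bits is not a whole number of base-8 digits; in binary: 11110011010001100111000110111000 << 5 = 1111001101000110011100011011100000000.

0o1715063433400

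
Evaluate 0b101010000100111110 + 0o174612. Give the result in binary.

0b111001101011001000

0o174612 = 0b1111100110001010 in binary.
Add column by column in base 2, right to left:
  0+0 = 0
  1+1 = 0 carry 1
  1+0+1 = 0 carry 1
  1+1+1 = 1 carry 1
  1+0+1 = 0 carry 1
  1+0+1 = 0 carry 1
  0+0+1 = 1
  0+1 = 1
  1+1 = 0 carry 1
  0+0+1 = 1
  0+0 = 0
  0+1 = 1
  0+1 = 1
  1+1 = 0 carry 1
  0+1+1 = 0 carry 1
  1+1+1 = 1 carry 1
  0+0+1 = 1
  1+0 = 1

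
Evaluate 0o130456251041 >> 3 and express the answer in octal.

0o13045625104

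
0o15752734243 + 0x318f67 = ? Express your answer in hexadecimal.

0o15752734243 = 0x6fabb8a3 in hexadecimal.
Add column by column in base 16, right to left:
  3+7 = a
  a+6 = 0 carry 1
  8+f+1 = 8 carry 1
  b+8+1 = 4 carry 1
  b+1+1 = d
  a+3 = d
  f+0 = f
  6+0 = 6

0x6fdd480a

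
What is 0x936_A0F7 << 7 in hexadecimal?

0x49B507B80

7 bits is not a whole number of base-16 digits; in binary: 1001001101101010000011110111 << 7 = 10010011011010100000111101110000000.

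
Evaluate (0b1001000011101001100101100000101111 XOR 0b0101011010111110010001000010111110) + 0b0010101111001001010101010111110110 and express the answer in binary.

First 0b1001000011101001100101100000101111 XOR 0b0101011010111110010001000010111110 = 0b1100011001010111110100100010010001.
Add column by column in base 2, right to left:
  1+0 = 1
  0+1 = 1
  0+1 = 1
  0+0 = 0
  1+1 = 0 carry 1
  0+1+1 = 0 carry 1
  0+1+1 = 0 carry 1
  1+1+1 = 1 carry 1
  0+1+1 = 0 carry 1
  0+0+1 = 1
  0+1 = 1
  1+0 = 1
  0+1 = 1
  0+0 = 0
  1+1 = 0 carry 1
  0+0+1 = 1
  1+1 = 0 carry 1
  1+0+1 = 0 carry 1
  1+1+1 = 1 carry 1
  1+0+1 = 0 carry 1
  1+0+1 = 0 carry 1
  0+1+1 = 0 carry 1
  1+0+1 = 0 carry 1
  0+0+1 = 1
  1+1 = 0 carry 1
  0+1+1 = 0 carry 1
  0+1+1 = 0 carry 1
  1+1+1 = 1 carry 1
  1+0+1 = 0 carry 1
  0+1+1 = 0 carry 1
  0+0+1 = 1
  0+1 = 1
  1+0 = 1
  1+0 = 1

0b1111001000100001001001111010000111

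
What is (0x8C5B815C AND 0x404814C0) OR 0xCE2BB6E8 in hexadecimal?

0xCE6BB6E8

0x8C5B815C AND 0x404814C0 = 0x00480040.
Then OR with 0xCE2BB6E8.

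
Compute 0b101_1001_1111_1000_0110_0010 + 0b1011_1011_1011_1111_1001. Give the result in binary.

Add column by column in base 2, right to left:
  0+1 = 1
  1+0 = 1
  0+0 = 0
  0+1 = 1
  0+1 = 1
  1+1 = 0 carry 1
  1+1+1 = 1 carry 1
  0+1+1 = 0 carry 1
  0+1+1 = 0 carry 1
  0+1+1 = 0 carry 1
  0+0+1 = 1
  1+1 = 0 carry 1
  1+1+1 = 1 carry 1
  1+1+1 = 1 carry 1
  1+0+1 = 0 carry 1
  1+1+1 = 1 carry 1
  1+1+1 = 1 carry 1
  0+1+1 = 0 carry 1
  0+0+1 = 1
  1+1 = 0 carry 1
  1+0+1 = 0 carry 1
  0+0+1 = 1
  1+0 = 1

0b11001011011010001011011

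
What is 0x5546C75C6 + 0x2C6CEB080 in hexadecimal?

Add column by column in base 16, right to left:
  6+0 = 6
  C+8 = 4 carry 1
  5+0+1 = 6
  7+B = 2 carry 1
  C+E+1 = B carry 1
  6+C+1 = 3 carry 1
  4+6+1 = B
  5+C = 1 carry 1
  5+2+1 = 8

0x81B3B2646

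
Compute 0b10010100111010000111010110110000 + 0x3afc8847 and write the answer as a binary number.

0b11001111111001001111110111110111

0x3afc8847 = 0b111010111111001000100001000111 in binary.
Add column by column in base 2, right to left:
  0+1 = 1
  0+1 = 1
  0+1 = 1
  0+0 = 0
  1+0 = 1
  1+0 = 1
  0+1 = 1
  1+0 = 1
  1+0 = 1
  0+0 = 0
  1+0 = 1
  0+1 = 1
  1+0 = 1
  1+0 = 1
  1+0 = 1
  0+1 = 1
  0+0 = 0
  0+0 = 0
  0+1 = 1
  1+1 = 0 carry 1
  0+1+1 = 0 carry 1
  1+1+1 = 1 carry 1
  1+1+1 = 1 carry 1
  1+1+1 = 1 carry 1
  0+0+1 = 1
  0+1 = 1
  1+0 = 1
  0+1 = 1
  1+1 = 0 carry 1
  0+1+1 = 0 carry 1
  0+0+1 = 1
  1+0 = 1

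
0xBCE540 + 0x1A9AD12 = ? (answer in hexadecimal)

Add column by column in base 16, right to left:
  0+2 = 2
  4+1 = 5
  5+D = 2 carry 1
  E+A+1 = 9 carry 1
  C+9+1 = 6 carry 1
  B+A+1 = 6 carry 1
  0+1+1 = 2

0x2669252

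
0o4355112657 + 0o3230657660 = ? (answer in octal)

Add column by column in base 8, right to left:
  7+0 = 7
  5+6 = 3 carry 1
  6+6+1 = 5 carry 1
  2+7+1 = 2 carry 1
  1+5+1 = 7
  1+6 = 7
  5+0 = 5
  5+3 = 0 carry 1
  3+2+1 = 6
  4+3 = 7

0o7605772537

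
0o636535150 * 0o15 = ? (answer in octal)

0o12416673510

Multiply each base-8 digit by 13, carrying:
  0×13 = 0 → write 0
  5×13 = 65 → write 1 carry 8
  1×13+8 = 21 → write 5 carry 2
  5×13+2 = 67 → write 3 carry 8
  3×13+8 = 47 → write 7 carry 5
  5×13+5 = 70 → write 6 carry 8
  6×13+8 = 86 → write 6 carry 10
  3×13+10 = 49 → write 1 carry 6
  6×13+6 = 84 → write 4 carry 10
  remaining carry: 12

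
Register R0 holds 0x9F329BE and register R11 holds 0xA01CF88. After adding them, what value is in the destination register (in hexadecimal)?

0x13F4F946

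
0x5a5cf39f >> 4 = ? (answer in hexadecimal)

0x5a5cf39

Shifting right by 4 bits = 1 hex digit: drop the last 1.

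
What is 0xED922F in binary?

Expand each hex digit to 4 bits: E=1110 D=1101 9=1001 2=0010 2=0010 F=1111.

0b111011011001001000101111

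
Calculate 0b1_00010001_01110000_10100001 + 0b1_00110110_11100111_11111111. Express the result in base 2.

0b10010010000101100010100000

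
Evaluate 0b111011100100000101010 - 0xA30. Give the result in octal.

0b111011100100000101010 = 0o7344052 in octal.
0xA30 = 0o5060 in octal.
Subtract column by column in base 8:
  2-0 → 2
  5-6 → 7 (borrow)
  0-0-1 → 7 (borrow)
  4-5-1 → 6 (borrow)
  4-0-1 → 3
  3-0 → 3
  7-0 → 7

0o7336772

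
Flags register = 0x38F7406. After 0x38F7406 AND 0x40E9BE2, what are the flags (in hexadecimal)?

0x00E1002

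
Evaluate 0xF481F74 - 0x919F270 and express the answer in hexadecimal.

0x62E2D04

Subtract column by column in base 16:
  4-0 → 4
  7-7 → 0
  F-2 → D
  1-F → 2 (borrow)
  8-9-1 → E (borrow)
  4-1-1 → 2
  F-9 → 6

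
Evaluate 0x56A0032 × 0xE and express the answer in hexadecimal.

Multiply each base-16 digit by 14, carrying:
  2×14 = 28 → write C carry 1
  3×14+1 = 43 → write B carry 2
  0×14+2 = 2 → write 2
  0×14 = 0 → write 0
  A×14 = 140 → write C carry 8
  6×14+8 = 92 → write C carry 5
  5×14+5 = 75 → write B carry 4
  remaining carry: 4

0x4BCC02BC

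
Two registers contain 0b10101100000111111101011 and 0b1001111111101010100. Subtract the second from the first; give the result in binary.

Subtract column by column in base 2:
  1-0 → 1
  1-0 → 1
  0-1 → 1 (borrow)
  1-0-1 → 0
  0-1 → 1 (borrow)
  1-0-1 → 0
  1-1 → 0
  1-0 → 1
  1-1 → 0
  1-1 → 0
  1-1 → 0
  1-1 → 0
  0-1 → 1 (borrow)
  0-1-1 → 0 (borrow)
  0-1-1 → 0 (borrow)
  0-1-1 → 0 (borrow)
  0-0-1 → 1 (borrow)
  1-0-1 → 0
  1-1 → 0
  0-0 → 0
  1-0 → 1
  0-0 → 0
  1-0 → 1

0b10100010001000010010111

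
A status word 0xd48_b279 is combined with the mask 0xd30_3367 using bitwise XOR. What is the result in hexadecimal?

XOR each hex digit independently (no carries):
  d^d=0, 4^3=7, 8^0=8, b^3=8, 2^3=1, 7^6=1, 9^7=e

0x078811e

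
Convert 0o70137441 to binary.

0b111000001011111100100001

Each octal digit is 3 bits: 7=111 0=000 1=001 3=011 7=111 4=100 4=100 1=001.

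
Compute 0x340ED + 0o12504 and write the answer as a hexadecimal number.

0x35631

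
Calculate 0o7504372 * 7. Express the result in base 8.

Multiply each base-8 digit by 7, carrying:
  2×7 = 14 → write 6 carry 1
  7×7+1 = 50 → write 2 carry 6
  3×7+6 = 27 → write 3 carry 3
  4×7+3 = 31 → write 7 carry 3
  0×7+3 = 3 → write 3
  5×7 = 35 → write 3 carry 4
  7×7+4 = 53 → write 5 carry 6
  remaining carry: 6

0o65337326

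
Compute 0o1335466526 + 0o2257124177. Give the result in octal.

0o3614612725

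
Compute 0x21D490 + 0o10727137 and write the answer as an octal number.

0x21D490 = 0o10352220 in octal.
Add column by column in base 8, right to left:
  0+7 = 7
  2+3 = 5
  2+1 = 3
  2+7 = 1 carry 1
  5+2+1 = 0 carry 1
  3+7+1 = 3 carry 1
  0+0+1 = 1
  1+1 = 2

0o21301357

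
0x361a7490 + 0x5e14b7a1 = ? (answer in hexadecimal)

0x942f2c31

Add column by column in base 16, right to left:
  0+1 = 1
  9+a = 3 carry 1
  4+7+1 = c
  7+b = 2 carry 1
  a+4+1 = f
  1+1 = 2
  6+e = 4 carry 1
  3+5+1 = 9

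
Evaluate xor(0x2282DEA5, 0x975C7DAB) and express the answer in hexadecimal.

XOR each hex digit independently (no carries):
  2^9=B, 2^7=5, 8^5=D, 2^C=E, D^7=A, E^D=3, A^A=0, 5^B=E

0xB5DEA30E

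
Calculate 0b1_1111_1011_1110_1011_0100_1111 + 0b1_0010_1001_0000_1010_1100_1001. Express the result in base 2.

0b11001001001111011000011000

Add column by column in base 2, right to left:
  1+1 = 0 carry 1
  1+0+1 = 0 carry 1
  1+0+1 = 0 carry 1
  1+1+1 = 1 carry 1
  0+0+1 = 1
  0+0 = 0
  1+1 = 0 carry 1
  0+1+1 = 0 carry 1
  1+0+1 = 0 carry 1
  1+1+1 = 1 carry 1
  0+0+1 = 1
  1+1 = 0 carry 1
  0+0+1 = 1
  1+0 = 1
  1+0 = 1
  1+0 = 1
  1+1 = 0 carry 1
  1+0+1 = 0 carry 1
  0+0+1 = 1
  1+1 = 0 carry 1
  1+0+1 = 0 carry 1
  1+1+1 = 1 carry 1
  1+0+1 = 0 carry 1
  1+0+1 = 0 carry 1
  1+1+1 = 1 carry 1
  final carry 1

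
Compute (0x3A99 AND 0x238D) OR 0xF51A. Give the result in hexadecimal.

0x3A99 AND 0x238D = 0x2289.
Then OR with 0xF51A.

0xF79B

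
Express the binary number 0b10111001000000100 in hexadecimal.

0x17204

Group the bits into nibbles: 0001 0111 0010 0000 0100 → 17204.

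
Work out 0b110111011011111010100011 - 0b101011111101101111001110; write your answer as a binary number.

0b1011011110001011010101

Subtract column by column in base 2:
  1-0 → 1
  1-1 → 0
  0-1 → 1 (borrow)
  0-1-1 → 0 (borrow)
  0-0-1 → 1 (borrow)
  1-0-1 → 0
  0-1 → 1 (borrow)
  1-1-1 → 1 (borrow)
  0-1-1 → 0 (borrow)
  1-1-1 → 1 (borrow)
  1-0-1 → 0
  1-1 → 0
  1-1 → 0
  1-0 → 1
  0-1 → 1 (borrow)
  1-1-1 → 1 (borrow)
  1-1-1 → 1 (borrow)
  0-1-1 → 0 (borrow)
  1-1-1 → 1 (borrow)
  1-1-1 → 1 (borrow)
  1-0-1 → 0
  0-1 → 1 (borrow)
  1-0-1 → 0
  1-1 → 0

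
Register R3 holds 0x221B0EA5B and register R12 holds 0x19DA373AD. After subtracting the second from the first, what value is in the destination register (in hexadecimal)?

Subtract column by column in base 16:
  B-D → E (borrow)
  5-A-1 → A (borrow)
  A-3-1 → 6
  E-7 → 7
  0-3 → D (borrow)
  B-A-1 → 0
  1-D → 4 (borrow)
  2-9-1 → 8 (borrow)
  2-1-1 → 0

0x840D76AE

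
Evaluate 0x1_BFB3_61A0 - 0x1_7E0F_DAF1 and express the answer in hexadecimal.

Subtract column by column in base 16:
  0-1 → F (borrow)
  A-F-1 → A (borrow)
  1-A-1 → 6 (borrow)
  6-D-1 → 8 (borrow)
  3-F-1 → 3 (borrow)
  B-0-1 → A
  F-E → 1
  B-7 → 4
  1-1 → 0

0x41A386AF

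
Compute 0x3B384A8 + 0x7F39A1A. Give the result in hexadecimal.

0xBA71EC2

Add column by column in base 16, right to left:
  8+A = 2 carry 1
  A+1+1 = C
  4+A = E
  8+9 = 1 carry 1
  3+3+1 = 7
  B+F = A carry 1
  3+7+1 = B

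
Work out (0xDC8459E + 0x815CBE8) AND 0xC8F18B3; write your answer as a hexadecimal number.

0x48E1082

Add column by column in base 16, right to left:
  E+8 = 6 carry 1
  9+E+1 = 8 carry 1
  5+B+1 = 1 carry 1
  4+C+1 = 1 carry 1
  8+5+1 = E
  C+1 = D
  D+8 = 5 carry 1
  final carry 1
Sum = 0x15DE1186; now AND with 0xC8F18B3:
  1&0=0, 5&C=4, D&8=8, E&F=E, 1&1=1, 1&8=0, 8&B=8, 6&3=2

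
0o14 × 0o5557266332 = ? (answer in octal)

0o104470215070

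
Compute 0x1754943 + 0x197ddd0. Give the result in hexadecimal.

Add column by column in base 16, right to left:
  3+0 = 3
  4+d = 1 carry 1
  9+d+1 = 7 carry 1
  4+d+1 = 2 carry 1
  5+7+1 = d
  7+9 = 0 carry 1
  1+1+1 = 3

0x30d2713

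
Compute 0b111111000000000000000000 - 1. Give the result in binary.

0b111110111111111111111111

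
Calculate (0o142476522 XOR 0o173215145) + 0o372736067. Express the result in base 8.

First 0o142476522 XOR 0o173215145 = 0o031663467.
Add column by column in base 8, right to left:
  7+7 = 6 carry 1
  6+6+1 = 5 carry 1
  4+0+1 = 5
  3+6 = 1 carry 1
  6+3+1 = 2 carry 1
  6+7+1 = 6 carry 1
  1+2+1 = 4
  3+7 = 2 carry 1
  0+3+1 = 4

0o424621556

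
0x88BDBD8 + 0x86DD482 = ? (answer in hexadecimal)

Add column by column in base 16, right to left:
  8+2 = A
  D+8 = 5 carry 1
  B+4+1 = 0 carry 1
  D+D+1 = B carry 1
  B+D+1 = 9 carry 1
  8+6+1 = F
  8+8 = 0 carry 1
  final carry 1

0x10F9B05A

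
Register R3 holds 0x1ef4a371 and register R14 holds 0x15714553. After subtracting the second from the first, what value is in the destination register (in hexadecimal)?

0x9835e1e

Subtract column by column in base 16:
  1-3 → e (borrow)
  7-5-1 → 1
  3-5 → e (borrow)
  a-4-1 → 5
  4-1 → 3
  f-7 → 8
  e-5 → 9
  1-1 → 0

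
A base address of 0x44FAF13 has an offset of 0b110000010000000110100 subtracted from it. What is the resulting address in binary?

0b100001101111000111011011111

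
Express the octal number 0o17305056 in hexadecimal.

Each octal digit is 3 bits: 1=001 7=111 3=011 0=000 5=101 0=000 5=101 6=110.
Group the bits into nibbles: 0011 1101 1000 1010 0010 1110 → 3D8A2E.

0x3D8A2E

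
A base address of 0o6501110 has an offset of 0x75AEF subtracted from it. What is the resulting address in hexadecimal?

0o6501110 = 0x1A8248 in hexadecimal.
Subtract column by column in base 16:
  8-F → 9 (borrow)
  4-E-1 → 5 (borrow)
  2-A-1 → 7 (borrow)
  8-5-1 → 2
  A-7 → 3
  1-0 → 1

0x132759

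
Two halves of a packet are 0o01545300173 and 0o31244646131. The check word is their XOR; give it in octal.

XOR each oct digit independently (no carries):
  0^3=3, 1^1=0, 5^2=7, 4^4=0, 5^4=1, 3^6=5, 0^4=4, 0^6=6, 1^1=0, 7^3=4, 3^1=2

0o30701546042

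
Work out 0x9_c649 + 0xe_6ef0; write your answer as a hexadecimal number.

0x183539

Add column by column in base 16, right to left:
  9+0 = 9
  4+f = 3 carry 1
  6+e+1 = 5 carry 1
  c+6+1 = 3 carry 1
  9+e+1 = 8 carry 1
  final carry 1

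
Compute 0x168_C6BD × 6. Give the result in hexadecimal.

0x874A86E

Multiply each base-16 digit by 6, carrying:
  D×6 = 78 → write E carry 4
  B×6+4 = 70 → write 6 carry 4
  6×6+4 = 40 → write 8 carry 2
  C×6+2 = 74 → write A carry 4
  8×6+4 = 52 → write 4 carry 3
  6×6+3 = 39 → write 7 carry 2
  1×6+2 = 8 → write 8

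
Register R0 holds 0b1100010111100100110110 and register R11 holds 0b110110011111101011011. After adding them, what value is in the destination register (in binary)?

Add column by column in base 2, right to left:
  0+1 = 1
  1+1 = 0 carry 1
  1+0+1 = 0 carry 1
  0+1+1 = 0 carry 1
  1+1+1 = 1 carry 1
  1+0+1 = 0 carry 1
  0+1+1 = 0 carry 1
  0+0+1 = 1
  1+1 = 0 carry 1
  0+1+1 = 0 carry 1
  0+1+1 = 0 carry 1
  1+1+1 = 1 carry 1
  1+1+1 = 1 carry 1
  1+1+1 = 1 carry 1
  1+0+1 = 0 carry 1
  0+0+1 = 1
  1+1 = 0 carry 1
  0+1+1 = 0 carry 1
  0+0+1 = 1
  0+1 = 1
  1+1 = 0 carry 1
  1+0+1 = 0 carry 1
  final carry 1

0b10011001011100010010001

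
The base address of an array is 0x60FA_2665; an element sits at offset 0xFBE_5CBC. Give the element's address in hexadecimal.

0x70B88321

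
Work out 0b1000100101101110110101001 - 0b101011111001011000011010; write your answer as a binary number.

0b11000110100011110001111

Subtract column by column in base 2:
  1-0 → 1
  0-1 → 1 (borrow)
  0-0-1 → 1 (borrow)
  1-1-1 → 1 (borrow)
  0-1-1 → 0 (borrow)
  1-0-1 → 0
  0-0 → 0
  1-0 → 1
  1-0 → 1
  0-1 → 1 (borrow)
  1-1-1 → 1 (borrow)
  1-0-1 → 0
  1-1 → 0
  0-0 → 0
  1-0 → 1
  1-1 → 0
  0-1 → 1 (borrow)
  1-1-1 → 1 (borrow)
  0-1-1 → 0 (borrow)
  0-1-1 → 0 (borrow)
  1-0-1 → 0
  0-1 → 1 (borrow)
  0-0-1 → 1 (borrow)
  0-1-1 → 0 (borrow)
  1-0-1 → 0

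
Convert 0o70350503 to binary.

0b111000011101000101000011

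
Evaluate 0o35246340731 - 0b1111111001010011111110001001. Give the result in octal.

0o33255101120

0b1111111001010011111110001001 = 0o1771237611 in octal.
Subtract column by column in base 8:
  1-1 → 0
  3-1 → 2
  7-6 → 1
  0-7 → 1 (borrow)
  4-3-1 → 0
  3-2 → 1
  6-1 → 5
  4-7 → 5 (borrow)
  2-7-1 → 2 (borrow)
  5-1-1 → 3
  3-0 → 3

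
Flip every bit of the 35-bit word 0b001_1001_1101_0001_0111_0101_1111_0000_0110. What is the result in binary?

Invert each bit: 00110011101000101110101111100000110 → 11001100010111010001010000011111001.

0b11001100010111010001010000011111001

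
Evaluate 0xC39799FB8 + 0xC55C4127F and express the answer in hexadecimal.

0x188F3DB237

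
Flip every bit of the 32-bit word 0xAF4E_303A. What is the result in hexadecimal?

Each hex digit d becomes F−d:
  A→5, F→0, 4→B, E→1, 3→C, 0→F, 3→C, A→5

0x50B1CFC5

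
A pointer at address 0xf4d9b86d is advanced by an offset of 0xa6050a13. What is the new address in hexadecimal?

0x19adec280

Add column by column in base 16, right to left:
  d+3 = 0 carry 1
  6+1+1 = 8
  8+a = 2 carry 1
  b+0+1 = c
  9+5 = e
  d+0 = d
  4+6 = a
  f+a = 9 carry 1
  final carry 1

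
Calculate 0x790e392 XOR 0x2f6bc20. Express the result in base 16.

XOR each hex digit independently (no carries):
  7^2=5, 9^f=6, 0^6=6, e^b=5, 3^c=f, 9^2=b, 2^0=2

0x5665fb2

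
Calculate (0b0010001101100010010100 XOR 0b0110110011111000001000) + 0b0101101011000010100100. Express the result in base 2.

First 0b0010001101100010010100 XOR 0b0110110011111000001000 = 0b0100111110011010011100.
Add column by column in base 2, right to left:
  0+0 = 0
  0+0 = 0
  1+1 = 0 carry 1
  1+0+1 = 0 carry 1
  1+0+1 = 0 carry 1
  0+1+1 = 0 carry 1
  0+0+1 = 1
  1+1 = 0 carry 1
  0+0+1 = 1
  1+0 = 1
  1+0 = 1
  0+0 = 0
  0+1 = 1
  1+1 = 0 carry 1
  1+0+1 = 0 carry 1
  1+1+1 = 1 carry 1
  1+0+1 = 0 carry 1
  1+1+1 = 1 carry 1
  0+1+1 = 0 carry 1
  0+0+1 = 1
  1+1 = 0 carry 1
  final carry 1

0b1010101001011101000000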